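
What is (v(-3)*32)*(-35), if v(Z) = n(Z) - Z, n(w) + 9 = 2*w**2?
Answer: -13440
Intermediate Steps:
n(w) = -9 + 2*w**2
v(Z) = -9 - Z + 2*Z**2 (v(Z) = (-9 + 2*Z**2) - Z = -9 - Z + 2*Z**2)
(v(-3)*32)*(-35) = ((-9 - 1*(-3) + 2*(-3)**2)*32)*(-35) = ((-9 + 3 + 2*9)*32)*(-35) = ((-9 + 3 + 18)*32)*(-35) = (12*32)*(-35) = 384*(-35) = -13440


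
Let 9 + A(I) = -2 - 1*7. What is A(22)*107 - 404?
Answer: -2330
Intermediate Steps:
A(I) = -18 (A(I) = -9 + (-2 - 1*7) = -9 + (-2 - 7) = -9 - 9 = -18)
A(22)*107 - 404 = -18*107 - 404 = -1926 - 404 = -2330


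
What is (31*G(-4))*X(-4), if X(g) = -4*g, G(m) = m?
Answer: -1984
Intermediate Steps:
(31*G(-4))*X(-4) = (31*(-4))*(-4*(-4)) = -124*16 = -1984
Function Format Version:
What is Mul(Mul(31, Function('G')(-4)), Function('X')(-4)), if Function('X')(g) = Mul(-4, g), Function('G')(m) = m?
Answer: -1984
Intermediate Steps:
Mul(Mul(31, Function('G')(-4)), Function('X')(-4)) = Mul(Mul(31, -4), Mul(-4, -4)) = Mul(-124, 16) = -1984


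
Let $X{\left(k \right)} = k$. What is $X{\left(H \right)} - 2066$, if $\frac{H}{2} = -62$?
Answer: $-2190$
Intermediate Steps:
$H = -124$ ($H = 2 \left(-62\right) = -124$)
$X{\left(H \right)} - 2066 = -124 - 2066 = -2190$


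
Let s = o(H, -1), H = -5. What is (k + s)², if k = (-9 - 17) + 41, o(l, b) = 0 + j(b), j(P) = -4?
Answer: 121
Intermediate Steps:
o(l, b) = -4 (o(l, b) = 0 - 4 = -4)
s = -4
k = 15 (k = -26 + 41 = 15)
(k + s)² = (15 - 4)² = 11² = 121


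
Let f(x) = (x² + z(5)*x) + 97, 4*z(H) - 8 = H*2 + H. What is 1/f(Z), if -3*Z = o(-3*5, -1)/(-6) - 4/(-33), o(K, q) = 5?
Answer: 78408/7717013 ≈ 0.010160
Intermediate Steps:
z(H) = 2 + 3*H/4 (z(H) = 2 + (H*2 + H)/4 = 2 + (2*H + H)/4 = 2 + (3*H)/4 = 2 + 3*H/4)
Z = 47/198 (Z = -(5/(-6) - 4/(-33))/3 = -(5*(-⅙) - 4*(-1/33))/3 = -(-⅚ + 4/33)/3 = -⅓*(-47/66) = 47/198 ≈ 0.23737)
f(x) = 97 + x² + 23*x/4 (f(x) = (x² + (2 + (¾)*5)*x) + 97 = (x² + (2 + 15/4)*x) + 97 = (x² + 23*x/4) + 97 = 97 + x² + 23*x/4)
1/f(Z) = 1/(97 + (47/198)² + (23/4)*(47/198)) = 1/(97 + 2209/39204 + 1081/792) = 1/(7717013/78408) = 78408/7717013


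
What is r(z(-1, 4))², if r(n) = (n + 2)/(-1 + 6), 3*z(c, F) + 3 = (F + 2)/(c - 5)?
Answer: 4/225 ≈ 0.017778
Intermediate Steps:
z(c, F) = -1 + (2 + F)/(3*(-5 + c)) (z(c, F) = -1 + ((F + 2)/(c - 5))/3 = -1 + ((2 + F)/(-5 + c))/3 = -1 + (2 + F)/(3*(-5 + c)))
r(n) = ⅖ + n/5 (r(n) = (2 + n)/5 = (2 + n)*(⅕) = ⅖ + n/5)
r(z(-1, 4))² = (⅖ + ((17 + 4 - 3*(-1))/(3*(-5 - 1)))/5)² = (⅖ + ((⅓)*(17 + 4 + 3)/(-6))/5)² = (⅖ + ((⅓)*(-⅙)*24)/5)² = (⅖ + (⅕)*(-4/3))² = (⅖ - 4/15)² = (2/15)² = 4/225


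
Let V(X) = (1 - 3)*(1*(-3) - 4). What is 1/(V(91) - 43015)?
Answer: -1/43001 ≈ -2.3255e-5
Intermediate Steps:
V(X) = 14 (V(X) = -2*(-3 - 4) = -2*(-7) = 14)
1/(V(91) - 43015) = 1/(14 - 43015) = 1/(-43001) = -1/43001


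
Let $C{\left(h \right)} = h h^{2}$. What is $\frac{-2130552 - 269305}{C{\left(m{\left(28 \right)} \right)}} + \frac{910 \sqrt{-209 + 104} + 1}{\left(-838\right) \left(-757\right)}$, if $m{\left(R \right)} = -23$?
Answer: $\frac{1522387697829}{7718331122} + \frac{455 i \sqrt{105}}{317183} \approx 197.24 + 0.014699 i$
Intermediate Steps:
$C{\left(h \right)} = h^{3}$
$\frac{-2130552 - 269305}{C{\left(m{\left(28 \right)} \right)}} + \frac{910 \sqrt{-209 + 104} + 1}{\left(-838\right) \left(-757\right)} = \frac{-2130552 - 269305}{\left(-23\right)^{3}} + \frac{910 \sqrt{-209 + 104} + 1}{\left(-838\right) \left(-757\right)} = - \frac{2399857}{-12167} + \frac{910 \sqrt{-105} + 1}{634366} = \left(-2399857\right) \left(- \frac{1}{12167}\right) + \left(910 i \sqrt{105} + 1\right) \frac{1}{634366} = \frac{2399857}{12167} + \left(910 i \sqrt{105} + 1\right) \frac{1}{634366} = \frac{2399857}{12167} + \left(1 + 910 i \sqrt{105}\right) \frac{1}{634366} = \frac{2399857}{12167} + \left(\frac{1}{634366} + \frac{455 i \sqrt{105}}{317183}\right) = \frac{1522387697829}{7718331122} + \frac{455 i \sqrt{105}}{317183}$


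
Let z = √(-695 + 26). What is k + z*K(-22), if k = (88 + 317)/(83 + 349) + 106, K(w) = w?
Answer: 1711/16 - 22*I*√669 ≈ 106.94 - 569.03*I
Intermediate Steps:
z = I*√669 (z = √(-669) = I*√669 ≈ 25.865*I)
k = 1711/16 (k = 405/432 + 106 = 405*(1/432) + 106 = 15/16 + 106 = 1711/16 ≈ 106.94)
k + z*K(-22) = 1711/16 + (I*√669)*(-22) = 1711/16 - 22*I*√669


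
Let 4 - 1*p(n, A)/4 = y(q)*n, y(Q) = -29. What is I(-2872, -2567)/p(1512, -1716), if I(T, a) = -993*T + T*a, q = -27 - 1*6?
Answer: 639020/10963 ≈ 58.289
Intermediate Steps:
q = -33 (q = -27 - 6 = -33)
p(n, A) = 16 + 116*n (p(n, A) = 16 - (-116)*n = 16 + 116*n)
I(-2872, -2567)/p(1512, -1716) = (-2872*(-993 - 2567))/(16 + 116*1512) = (-2872*(-3560))/(16 + 175392) = 10224320/175408 = 10224320*(1/175408) = 639020/10963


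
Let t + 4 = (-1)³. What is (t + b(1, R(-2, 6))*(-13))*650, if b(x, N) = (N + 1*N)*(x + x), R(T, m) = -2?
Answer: 64350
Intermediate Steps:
b(x, N) = 4*N*x (b(x, N) = (N + N)*(2*x) = (2*N)*(2*x) = 4*N*x)
t = -5 (t = -4 + (-1)³ = -4 - 1 = -5)
(t + b(1, R(-2, 6))*(-13))*650 = (-5 + (4*(-2)*1)*(-13))*650 = (-5 - 8*(-13))*650 = (-5 + 104)*650 = 99*650 = 64350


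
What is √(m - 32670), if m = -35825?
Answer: I*√68495 ≈ 261.72*I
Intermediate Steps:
√(m - 32670) = √(-35825 - 32670) = √(-68495) = I*√68495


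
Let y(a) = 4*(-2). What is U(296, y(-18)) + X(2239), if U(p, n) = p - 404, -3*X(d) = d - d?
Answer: -108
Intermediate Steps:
X(d) = 0 (X(d) = -(d - d)/3 = -⅓*0 = 0)
y(a) = -8
U(p, n) = -404 + p
U(296, y(-18)) + X(2239) = (-404 + 296) + 0 = -108 + 0 = -108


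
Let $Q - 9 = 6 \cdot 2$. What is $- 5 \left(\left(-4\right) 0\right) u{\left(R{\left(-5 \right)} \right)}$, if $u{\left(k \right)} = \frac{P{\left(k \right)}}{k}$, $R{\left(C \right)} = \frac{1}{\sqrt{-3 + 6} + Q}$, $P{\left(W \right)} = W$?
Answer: $0$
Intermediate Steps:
$Q = 21$ ($Q = 9 + 6 \cdot 2 = 9 + 12 = 21$)
$R{\left(C \right)} = \frac{1}{21 + \sqrt{3}}$ ($R{\left(C \right)} = \frac{1}{\sqrt{-3 + 6} + 21} = \frac{1}{\sqrt{3} + 21} = \frac{1}{21 + \sqrt{3}}$)
$u{\left(k \right)} = 1$ ($u{\left(k \right)} = \frac{k}{k} = 1$)
$- 5 \left(\left(-4\right) 0\right) u{\left(R{\left(-5 \right)} \right)} = - 5 \left(\left(-4\right) 0\right) 1 = \left(-5\right) 0 \cdot 1 = 0 \cdot 1 = 0$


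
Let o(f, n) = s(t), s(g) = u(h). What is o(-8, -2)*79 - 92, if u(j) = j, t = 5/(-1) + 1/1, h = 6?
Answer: 382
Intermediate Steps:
t = -4 (t = 5*(-1) + 1*1 = -5 + 1 = -4)
s(g) = 6
o(f, n) = 6
o(-8, -2)*79 - 92 = 6*79 - 92 = 474 - 92 = 382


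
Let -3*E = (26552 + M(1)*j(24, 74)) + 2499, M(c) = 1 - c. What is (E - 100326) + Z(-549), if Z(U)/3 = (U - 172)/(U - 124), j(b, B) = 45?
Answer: -222103028/2019 ≈ -1.1001e+5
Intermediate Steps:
Z(U) = 3*(-172 + U)/(-124 + U) (Z(U) = 3*((U - 172)/(U - 124)) = 3*((-172 + U)/(-124 + U)) = 3*(-172 + U)/(-124 + U))
E = -29051/3 (E = -((26552 + (1 - 1*1)*45) + 2499)/3 = -((26552 + (1 - 1)*45) + 2499)/3 = -((26552 + 0*45) + 2499)/3 = -((26552 + 0) + 2499)/3 = -(26552 + 2499)/3 = -⅓*29051 = -29051/3 ≈ -9683.7)
(E - 100326) + Z(-549) = (-29051/3 - 100326) + 3*(-172 - 549)/(-124 - 549) = -330029/3 + 3*(-721)/(-673) = -330029/3 + 3*(-1/673)*(-721) = -330029/3 + 2163/673 = -222103028/2019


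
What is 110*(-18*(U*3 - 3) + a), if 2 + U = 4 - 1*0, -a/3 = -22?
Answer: 1320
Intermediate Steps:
a = 66 (a = -3*(-22) = 66)
U = 2 (U = -2 + (4 - 1*0) = -2 + (4 + 0) = -2 + 4 = 2)
110*(-18*(U*3 - 3) + a) = 110*(-18*(2*3 - 3) + 66) = 110*(-18*(6 - 3) + 66) = 110*(-18*3 + 66) = 110*(-54 + 66) = 110*12 = 1320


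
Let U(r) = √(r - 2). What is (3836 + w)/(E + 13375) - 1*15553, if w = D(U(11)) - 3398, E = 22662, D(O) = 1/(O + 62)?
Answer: -36431396494/2342405 ≈ -15553.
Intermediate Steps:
U(r) = √(-2 + r)
D(O) = 1/(62 + O)
w = -220869/65 (w = 1/(62 + √(-2 + 11)) - 3398 = 1/(62 + √9) - 3398 = 1/(62 + 3) - 3398 = 1/65 - 3398 = -220869/65 ≈ -3398.0)
(3836 + w)/(E + 13375) - 1*15553 = (3836 - 220869/65)/(22662 + 13375) - 1*15553 = (28471/65)/36037 - 15553 = (28471/65)*(1/36037) - 15553 = 28471/2342405 - 15553 = -36431396494/2342405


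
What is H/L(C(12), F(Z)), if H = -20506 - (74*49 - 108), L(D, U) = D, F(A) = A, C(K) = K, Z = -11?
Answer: -2002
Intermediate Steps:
H = -24024 (H = -20506 - (3626 - 108) = -20506 - 1*3518 = -20506 - 3518 = -24024)
H/L(C(12), F(Z)) = -24024/12 = -24024*1/12 = -2002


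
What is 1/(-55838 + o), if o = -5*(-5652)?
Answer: -1/27578 ≈ -3.6261e-5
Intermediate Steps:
o = 28260
1/(-55838 + o) = 1/(-55838 + 28260) = 1/(-27578) = -1/27578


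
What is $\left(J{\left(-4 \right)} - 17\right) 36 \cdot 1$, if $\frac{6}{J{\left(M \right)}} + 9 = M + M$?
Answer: $- \frac{10620}{17} \approx -624.71$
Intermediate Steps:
$J{\left(M \right)} = \frac{6}{-9 + 2 M}$ ($J{\left(M \right)} = \frac{6}{-9 + \left(M + M\right)} = \frac{6}{-9 + 2 M}$)
$\left(J{\left(-4 \right)} - 17\right) 36 \cdot 1 = \left(\frac{6}{-9 + 2 \left(-4\right)} - 17\right) 36 \cdot 1 = \left(\frac{6}{-9 - 8} - 17\right) 36 = \left(\frac{6}{-17} - 17\right) 36 = \left(6 \left(- \frac{1}{17}\right) - 17\right) 36 = \left(- \frac{6}{17} - 17\right) 36 = \left(- \frac{295}{17}\right) 36 = - \frac{10620}{17}$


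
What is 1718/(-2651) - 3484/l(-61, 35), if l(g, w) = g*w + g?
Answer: 1365839/1455399 ≈ 0.93846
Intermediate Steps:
l(g, w) = g + g*w
1718/(-2651) - 3484/l(-61, 35) = 1718/(-2651) - 3484*(-1/(61*(1 + 35))) = 1718*(-1/2651) - 3484/((-61*36)) = -1718/2651 - 3484/(-2196) = -1718/2651 - 3484*(-1/2196) = -1718/2651 + 871/549 = 1365839/1455399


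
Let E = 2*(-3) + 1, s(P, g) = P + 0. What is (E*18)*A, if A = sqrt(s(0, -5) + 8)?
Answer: -180*sqrt(2) ≈ -254.56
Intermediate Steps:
s(P, g) = P
E = -5 (E = -6 + 1 = -5)
A = 2*sqrt(2) (A = sqrt(0 + 8) = sqrt(8) = 2*sqrt(2) ≈ 2.8284)
(E*18)*A = (-5*18)*(2*sqrt(2)) = -180*sqrt(2)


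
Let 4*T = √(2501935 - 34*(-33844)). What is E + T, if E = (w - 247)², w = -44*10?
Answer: 471969 + √3652631/4 ≈ 4.7245e+5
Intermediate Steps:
w = -440
T = √3652631/4 (T = √(2501935 - 34*(-33844))/4 = √(2501935 + 1150696)/4 = √3652631/4 ≈ 477.80)
E = 471969 (E = (-440 - 247)² = (-687)² = 471969)
E + T = 471969 + √3652631/4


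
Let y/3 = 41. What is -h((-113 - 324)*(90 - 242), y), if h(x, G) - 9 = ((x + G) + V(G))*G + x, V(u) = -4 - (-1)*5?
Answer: -8251837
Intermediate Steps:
y = 123 (y = 3*41 = 123)
V(u) = 1 (V(u) = -4 - 1*(-5) = -4 + 5 = 1)
h(x, G) = 9 + x + G*(1 + G + x) (h(x, G) = 9 + (((x + G) + 1)*G + x) = 9 + (((G + x) + 1)*G + x) = 9 + ((1 + G + x)*G + x) = 9 + (G*(1 + G + x) + x) = 9 + (x + G*(1 + G + x)) = 9 + x + G*(1 + G + x))
-h((-113 - 324)*(90 - 242), y) = -(9 + 123 + (-113 - 324)*(90 - 242) + 123**2 + 123*((-113 - 324)*(90 - 242))) = -(9 + 123 - 437*(-152) + 15129 + 123*(-437*(-152))) = -(9 + 123 + 66424 + 15129 + 123*66424) = -(9 + 123 + 66424 + 15129 + 8170152) = -1*8251837 = -8251837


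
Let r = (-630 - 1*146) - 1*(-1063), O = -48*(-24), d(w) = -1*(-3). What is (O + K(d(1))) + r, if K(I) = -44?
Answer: 1395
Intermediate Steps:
d(w) = 3
O = 1152
r = 287 (r = (-630 - 146) + 1063 = -776 + 1063 = 287)
(O + K(d(1))) + r = (1152 - 44) + 287 = 1108 + 287 = 1395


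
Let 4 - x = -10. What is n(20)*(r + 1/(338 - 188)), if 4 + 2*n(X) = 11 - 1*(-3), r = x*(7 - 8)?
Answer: -2099/30 ≈ -69.967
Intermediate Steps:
x = 14 (x = 4 - 1*(-10) = 4 + 10 = 14)
r = -14 (r = 14*(7 - 8) = 14*(-1) = -14)
n(X) = 5 (n(X) = -2 + (11 - 1*(-3))/2 = -2 + (11 + 3)/2 = -2 + (½)*14 = -2 + 7 = 5)
n(20)*(r + 1/(338 - 188)) = 5*(-14 + 1/(338 - 188)) = 5*(-14 + 1/150) = 5*(-2099/150) = -2099/30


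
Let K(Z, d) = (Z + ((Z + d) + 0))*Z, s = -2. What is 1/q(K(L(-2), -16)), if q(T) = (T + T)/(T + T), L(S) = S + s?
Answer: 1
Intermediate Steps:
L(S) = -2 + S (L(S) = S - 2 = -2 + S)
K(Z, d) = Z*(d + 2*Z) (K(Z, d) = (Z + (Z + d))*Z = (d + 2*Z)*Z = Z*(d + 2*Z))
q(T) = 1 (q(T) = (2*T)/((2*T)) = (2*T)*(1/(2*T)) = 1)
1/q(K(L(-2), -16)) = 1/1 = 1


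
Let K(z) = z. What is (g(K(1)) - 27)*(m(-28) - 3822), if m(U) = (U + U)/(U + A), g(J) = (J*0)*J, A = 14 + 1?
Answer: 1340010/13 ≈ 1.0308e+5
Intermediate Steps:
A = 15
g(J) = 0 (g(J) = 0*J = 0)
m(U) = 2*U/(15 + U) (m(U) = (U + U)/(U + 15) = (2*U)/(15 + U) = 2*U/(15 + U))
(g(K(1)) - 27)*(m(-28) - 3822) = (0 - 27)*(2*(-28)/(15 - 28) - 3822) = -27*(2*(-28)/(-13) - 3822) = -27*(2*(-28)*(-1/13) - 3822) = -27*(56/13 - 3822) = -27*(-49630/13) = 1340010/13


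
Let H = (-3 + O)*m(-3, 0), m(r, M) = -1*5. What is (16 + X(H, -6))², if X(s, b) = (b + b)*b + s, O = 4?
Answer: 6889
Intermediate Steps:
m(r, M) = -5
H = -5 (H = (-3 + 4)*(-5) = 1*(-5) = -5)
X(s, b) = s + 2*b² (X(s, b) = (2*b)*b + s = 2*b² + s = s + 2*b²)
(16 + X(H, -6))² = (16 + (-5 + 2*(-6)²))² = (16 + (-5 + 2*36))² = (16 + (-5 + 72))² = (16 + 67)² = 83² = 6889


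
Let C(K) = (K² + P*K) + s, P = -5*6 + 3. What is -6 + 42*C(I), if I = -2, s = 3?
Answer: 2556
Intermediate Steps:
P = -27 (P = -30 + 3 = -27)
C(K) = 3 + K² - 27*K (C(K) = (K² - 27*K) + 3 = 3 + K² - 27*K)
-6 + 42*C(I) = -6 + 42*(3 + (-2)² - 27*(-2)) = -6 + 42*(3 + 4 + 54) = -6 + 42*61 = -6 + 2562 = 2556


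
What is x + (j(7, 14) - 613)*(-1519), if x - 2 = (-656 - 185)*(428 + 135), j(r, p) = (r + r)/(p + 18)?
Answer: 7312023/16 ≈ 4.5700e+5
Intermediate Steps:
j(r, p) = 2*r/(18 + p) (j(r, p) = (2*r)/(18 + p) = 2*r/(18 + p))
x = -473481 (x = 2 + (-656 - 185)*(428 + 135) = 2 - 841*563 = 2 - 473483 = -473481)
x + (j(7, 14) - 613)*(-1519) = -473481 + (2*7/(18 + 14) - 613)*(-1519) = -473481 + (2*7/32 - 613)*(-1519) = -473481 + (2*7*(1/32) - 613)*(-1519) = -473481 + (7/16 - 613)*(-1519) = -473481 - 9801/16*(-1519) = -473481 + 14887719/16 = 7312023/16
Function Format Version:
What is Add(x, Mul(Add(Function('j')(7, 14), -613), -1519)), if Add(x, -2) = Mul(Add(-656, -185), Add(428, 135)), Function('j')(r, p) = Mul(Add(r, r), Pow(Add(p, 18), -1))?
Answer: Rational(7312023, 16) ≈ 4.5700e+5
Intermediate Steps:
Function('j')(r, p) = Mul(2, r, Pow(Add(18, p), -1)) (Function('j')(r, p) = Mul(Mul(2, r), Pow(Add(18, p), -1)) = Mul(2, r, Pow(Add(18, p), -1)))
x = -473481 (x = Add(2, Mul(Add(-656, -185), Add(428, 135))) = Add(2, Mul(-841, 563)) = Add(2, -473483) = -473481)
Add(x, Mul(Add(Function('j')(7, 14), -613), -1519)) = Add(-473481, Mul(Add(Mul(2, 7, Pow(Add(18, 14), -1)), -613), -1519)) = Add(-473481, Mul(Add(Mul(2, 7, Pow(32, -1)), -613), -1519)) = Add(-473481, Mul(Add(Mul(2, 7, Rational(1, 32)), -613), -1519)) = Add(-473481, Mul(Add(Rational(7, 16), -613), -1519)) = Add(-473481, Mul(Rational(-9801, 16), -1519)) = Add(-473481, Rational(14887719, 16)) = Rational(7312023, 16)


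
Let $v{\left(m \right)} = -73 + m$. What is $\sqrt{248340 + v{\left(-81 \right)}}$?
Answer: $\sqrt{248186} \approx 498.18$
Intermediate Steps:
$\sqrt{248340 + v{\left(-81 \right)}} = \sqrt{248340 - 154} = \sqrt{248186}$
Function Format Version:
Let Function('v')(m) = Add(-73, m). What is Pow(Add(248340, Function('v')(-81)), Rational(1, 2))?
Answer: Pow(248186, Rational(1, 2)) ≈ 498.18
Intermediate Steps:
Pow(Add(248340, Function('v')(-81)), Rational(1, 2)) = Pow(Add(248340, Add(-73, -81)), Rational(1, 2)) = Pow(Add(248340, -154), Rational(1, 2)) = Pow(248186, Rational(1, 2))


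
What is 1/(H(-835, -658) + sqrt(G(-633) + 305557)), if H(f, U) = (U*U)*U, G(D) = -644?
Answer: -40698616/11594641410164633 - sqrt(304913)/81162489871152431 ≈ -3.5101e-9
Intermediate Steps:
H(f, U) = U**3 (H(f, U) = U**2*U = U**3)
1/(H(-835, -658) + sqrt(G(-633) + 305557)) = 1/((-658)**3 + sqrt(-644 + 305557)) = 1/(-284890312 + sqrt(304913))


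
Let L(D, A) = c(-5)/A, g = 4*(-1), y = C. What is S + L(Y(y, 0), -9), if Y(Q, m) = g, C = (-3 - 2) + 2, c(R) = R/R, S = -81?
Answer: -730/9 ≈ -81.111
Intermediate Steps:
c(R) = 1
C = -3 (C = -5 + 2 = -3)
y = -3
g = -4
Y(Q, m) = -4
L(D, A) = 1/A
S + L(Y(y, 0), -9) = -81 + 1/(-9) = -81 - 1/9 = -730/9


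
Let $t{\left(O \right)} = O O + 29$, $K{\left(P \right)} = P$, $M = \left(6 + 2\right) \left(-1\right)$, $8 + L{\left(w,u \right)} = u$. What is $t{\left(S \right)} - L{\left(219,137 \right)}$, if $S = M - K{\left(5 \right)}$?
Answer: $69$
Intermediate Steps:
$L{\left(w,u \right)} = -8 + u$
$M = -8$ ($M = 8 \left(-1\right) = -8$)
$S = -13$ ($S = -8 - 5 = -13$)
$t{\left(O \right)} = 29 + O^{2}$ ($t{\left(O \right)} = O^{2} + 29 = 29 + O^{2}$)
$t{\left(S \right)} - L{\left(219,137 \right)} = \left(29 + \left(-13\right)^{2}\right) - \left(-8 + 137\right) = \left(29 + 169\right) - 129 = 198 - 129 = 69$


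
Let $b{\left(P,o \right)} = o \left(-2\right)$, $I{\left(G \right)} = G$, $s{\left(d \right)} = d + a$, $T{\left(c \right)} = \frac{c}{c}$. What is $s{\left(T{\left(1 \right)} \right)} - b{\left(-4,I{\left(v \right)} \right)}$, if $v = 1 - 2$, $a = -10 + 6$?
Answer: $-5$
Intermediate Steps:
$T{\left(c \right)} = 1$
$a = -4$
$s{\left(d \right)} = -4 + d$ ($s{\left(d \right)} = d - 4 = -4 + d$)
$v = -1$
$b{\left(P,o \right)} = - 2 o$
$s{\left(T{\left(1 \right)} \right)} - b{\left(-4,I{\left(v \right)} \right)} = \left(-4 + 1\right) - \left(-2\right) \left(-1\right) = -3 - 2 = -5$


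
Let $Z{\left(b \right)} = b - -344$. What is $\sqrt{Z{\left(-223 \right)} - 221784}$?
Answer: $17 i \sqrt{767} \approx 470.81 i$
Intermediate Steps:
$Z{\left(b \right)} = 344 + b$ ($Z{\left(b \right)} = b + 344 = 344 + b$)
$\sqrt{Z{\left(-223 \right)} - 221784} = \sqrt{\left(344 - 223\right) - 221784} = \sqrt{121 - 221784} = \sqrt{-221663} = 17 i \sqrt{767}$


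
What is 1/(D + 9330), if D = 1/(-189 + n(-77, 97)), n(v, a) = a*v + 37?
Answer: 7621/71103929 ≈ 0.00010718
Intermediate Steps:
n(v, a) = 37 + a*v
D = -1/7621 (D = 1/(-189 + (37 + 97*(-77))) = 1/(-189 + (37 - 7469)) = 1/(-189 - 7432) = 1/(-7621) = -1/7621 ≈ -0.00013122)
1/(D + 9330) = 1/(-1/7621 + 9330) = 1/(71103929/7621) = 7621/71103929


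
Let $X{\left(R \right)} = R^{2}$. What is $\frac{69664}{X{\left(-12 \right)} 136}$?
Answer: $\frac{2177}{612} \approx 3.5572$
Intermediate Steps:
$\frac{69664}{X{\left(-12 \right)} 136} = \frac{69664}{\left(-12\right)^{2} \cdot 136} = \frac{69664}{144 \cdot 136} = \frac{69664}{19584} = 69664 \cdot \frac{1}{19584} = \frac{2177}{612}$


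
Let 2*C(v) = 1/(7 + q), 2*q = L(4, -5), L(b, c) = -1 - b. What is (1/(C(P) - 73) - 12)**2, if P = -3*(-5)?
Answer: 62110161/430336 ≈ 144.33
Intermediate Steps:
q = -5/2 (q = (-1 - 1*4)/2 = (-1 - 4)/2 = (1/2)*(-5) = -5/2 ≈ -2.5000)
P = 15
C(v) = 1/9 (C(v) = 1/(2*(7 - 5/2)) = 1/(2*(9/2)) = (1/2)*(2/9) = 1/9)
(1/(C(P) - 73) - 12)**2 = (1/(1/9 - 73) - 12)**2 = (1/(-656/9) - 12)**2 = (-9/656 - 12)**2 = (-7881/656)**2 = 62110161/430336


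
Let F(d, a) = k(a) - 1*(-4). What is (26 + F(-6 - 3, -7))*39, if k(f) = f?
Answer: 897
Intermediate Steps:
F(d, a) = 4 + a (F(d, a) = a - 1*(-4) = a + 4 = 4 + a)
(26 + F(-6 - 3, -7))*39 = (26 + (4 - 7))*39 = (26 - 3)*39 = 23*39 = 897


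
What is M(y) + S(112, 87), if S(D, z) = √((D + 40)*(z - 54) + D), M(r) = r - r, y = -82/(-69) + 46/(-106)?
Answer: 2*√1282 ≈ 71.610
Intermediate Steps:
y = 2759/3657 (y = -82*(-1/69) + 46*(-1/106) = 82/69 - 23/53 = 2759/3657 ≈ 0.75444)
M(r) = 0
S(D, z) = √(D + (-54 + z)*(40 + D)) (S(D, z) = √((40 + D)*(-54 + z) + D) = √((-54 + z)*(40 + D) + D) = √(D + (-54 + z)*(40 + D)))
M(y) + S(112, 87) = 0 + √(-2160 - 53*112 + 40*87 + 112*87) = 0 + √(-2160 - 5936 + 3480 + 9744) = 0 + √5128 = 0 + 2*√1282 = 2*√1282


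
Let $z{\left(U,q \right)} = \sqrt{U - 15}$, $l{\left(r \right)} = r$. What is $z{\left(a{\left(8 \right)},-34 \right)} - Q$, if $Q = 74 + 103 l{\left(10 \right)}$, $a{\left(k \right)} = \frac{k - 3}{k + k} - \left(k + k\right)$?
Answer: $-1104 + \frac{i \sqrt{491}}{4} \approx -1104.0 + 5.5396 i$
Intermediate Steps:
$a{\left(k \right)} = - 2 k + \frac{-3 + k}{2 k}$ ($a{\left(k \right)} = \frac{-3 + k}{2 k} - 2 k = - 2 k + \frac{-3 + k}{2 k}$)
$z{\left(U,q \right)} = \sqrt{-15 + U}$
$Q = 1104$ ($Q = 74 + 103 \cdot 10 = 74 + 1030 = 1104$)
$z{\left(a{\left(8 \right)},-34 \right)} - Q = \sqrt{-15 + \frac{-3 + 8 - 4 \cdot 8^{2}}{2 \cdot 8}} - 1104 = \sqrt{-15 + \frac{1}{2} \cdot \frac{1}{8} \left(-3 + 8 - 256\right)} - 1104 = \sqrt{-15 + \frac{1}{2} \cdot \frac{1}{8} \left(-251\right)} - 1104 = \sqrt{-15 - \frac{251}{16}} - 1104 = \sqrt{- \frac{491}{16}} - 1104 = \frac{i \sqrt{491}}{4} - 1104 = -1104 + \frac{i \sqrt{491}}{4}$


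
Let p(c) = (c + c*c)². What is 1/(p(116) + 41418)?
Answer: 1/184240602 ≈ 5.4277e-9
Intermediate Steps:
p(c) = (c + c²)²
1/(p(116) + 41418) = 1/(116²*(1 + 116)² + 41418) = 1/(13456*117² + 41418) = 1/(13456*13689 + 41418) = 1/(184199184 + 41418) = 1/184240602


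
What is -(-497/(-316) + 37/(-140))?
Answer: -3618/2765 ≈ -1.3085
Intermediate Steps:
-(-497/(-316) + 37/(-140)) = -(-497*(-1/316) + 37*(-1/140)) = -(497/316 - 37/140) = -1*3618/2765 = -3618/2765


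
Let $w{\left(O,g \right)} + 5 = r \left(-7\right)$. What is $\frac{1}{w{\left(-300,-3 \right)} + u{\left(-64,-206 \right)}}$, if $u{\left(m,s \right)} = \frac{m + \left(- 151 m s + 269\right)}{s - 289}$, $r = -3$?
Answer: $\frac{495}{1998499} \approx 0.00024769$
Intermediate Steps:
$w{\left(O,g \right)} = 16$ ($w{\left(O,g \right)} = -5 - -21 = -5 + 21 = 16$)
$u{\left(m,s \right)} = \frac{269 + m - 151 m s}{-289 + s}$ ($u{\left(m,s \right)} = \frac{m - \left(-269 + 151 m s\right)}{-289 + s} = \frac{269 + m - 151 m s}{-289 + s}$)
$\frac{1}{w{\left(-300,-3 \right)} + u{\left(-64,-206 \right)}} = \frac{1}{16 + \frac{269 - 64 - \left(-9664\right) \left(-206\right)}{-289 - 206}} = \frac{1}{16 + \frac{269 - 64 - 1990784}{-495}} = \frac{1}{16 - - \frac{1990579}{495}} = \frac{1}{16 + \frac{1990579}{495}} = \frac{1}{\frac{1998499}{495}} = \frac{495}{1998499}$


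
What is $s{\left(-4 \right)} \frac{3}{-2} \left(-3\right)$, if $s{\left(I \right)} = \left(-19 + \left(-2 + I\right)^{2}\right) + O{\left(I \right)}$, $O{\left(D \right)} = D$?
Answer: $\frac{117}{2} \approx 58.5$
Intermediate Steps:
$s{\left(I \right)} = -19 + I + \left(-2 + I\right)^{2}$ ($s{\left(I \right)} = \left(-19 + \left(-2 + I\right)^{2}\right) + I = -19 + I + \left(-2 + I\right)^{2}$)
$s{\left(-4 \right)} \frac{3}{-2} \left(-3\right) = \left(-19 - 4 + \left(-2 - 4\right)^{2}\right) \frac{3}{-2} \left(-3\right) = \left(-19 - 4 + \left(-6\right)^{2}\right) 3 \left(- \frac{1}{2}\right) \left(-3\right) = \left(-19 - 4 + 36\right) \left(\left(- \frac{3}{2}\right) \left(-3\right)\right) = 13 \cdot \frac{9}{2} = \frac{117}{2}$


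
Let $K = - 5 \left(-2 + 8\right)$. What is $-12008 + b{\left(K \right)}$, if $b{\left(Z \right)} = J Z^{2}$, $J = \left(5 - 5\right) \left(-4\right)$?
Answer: $-12008$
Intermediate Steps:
$K = -30$ ($K = \left(-5\right) 6 = -30$)
$J = 0$ ($J = 0 \left(-4\right) = 0$)
$b{\left(Z \right)} = 0$ ($b{\left(Z \right)} = 0 Z^{2} = 0$)
$-12008 + b{\left(K \right)} = -12008 + 0 = -12008$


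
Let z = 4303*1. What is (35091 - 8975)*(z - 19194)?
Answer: -388893356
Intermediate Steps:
z = 4303
(35091 - 8975)*(z - 19194) = (35091 - 8975)*(4303 - 19194) = 26116*(-14891) = -388893356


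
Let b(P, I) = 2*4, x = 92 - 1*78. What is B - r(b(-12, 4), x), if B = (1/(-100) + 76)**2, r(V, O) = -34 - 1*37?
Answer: 58454801/10000 ≈ 5845.5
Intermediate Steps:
x = 14 (x = 92 - 78 = 14)
b(P, I) = 8
r(V, O) = -71 (r(V, O) = -34 - 37 = -71)
B = 57744801/10000 (B = (-1/100 + 76)**2 = (7599/100)**2 = 57744801/10000 ≈ 5774.5)
B - r(b(-12, 4), x) = 57744801/10000 - 1*(-71) = 57744801/10000 + 71 = 58454801/10000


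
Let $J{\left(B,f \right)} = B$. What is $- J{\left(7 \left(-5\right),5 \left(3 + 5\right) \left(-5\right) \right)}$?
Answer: $35$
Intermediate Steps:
$- J{\left(7 \left(-5\right),5 \left(3 + 5\right) \left(-5\right) \right)} = - 7 \left(-5\right) = \left(-1\right) \left(-35\right) = 35$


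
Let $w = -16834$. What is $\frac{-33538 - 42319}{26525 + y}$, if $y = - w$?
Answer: $- \frac{75857}{43359} \approx -1.7495$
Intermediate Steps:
$y = 16834$ ($y = \left(-1\right) \left(-16834\right) = 16834$)
$\frac{-33538 - 42319}{26525 + y} = \frac{-33538 - 42319}{26525 + 16834} = - \frac{75857}{43359}$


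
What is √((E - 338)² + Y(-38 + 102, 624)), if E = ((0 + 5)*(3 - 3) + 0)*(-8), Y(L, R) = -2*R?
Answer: 2*√28249 ≈ 336.15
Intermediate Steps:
E = 0 (E = (5*0 + 0)*(-8) = (0 + 0)*(-8) = 0*(-8) = 0)
√((E - 338)² + Y(-38 + 102, 624)) = √((0 - 338)² - 2*624) = √((-338)² - 1248) = √(114244 - 1248) = √112996 = 2*√28249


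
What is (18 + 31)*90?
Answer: 4410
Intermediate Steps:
(18 + 31)*90 = 49*90 = 4410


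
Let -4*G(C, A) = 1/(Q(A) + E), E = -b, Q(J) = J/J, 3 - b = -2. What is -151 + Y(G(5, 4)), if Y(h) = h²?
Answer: -38655/256 ≈ -151.00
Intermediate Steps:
b = 5 (b = 3 - 1*(-2) = 3 + 2 = 5)
Q(J) = 1
E = -5 (E = -1*5 = -5)
G(C, A) = 1/16 (G(C, A) = -1/(4*(1 - 5)) = -¼/(-4) = -¼*(-¼) = 1/16)
-151 + Y(G(5, 4)) = -151 + (1/16)² = -151 + 1/256 = -38655/256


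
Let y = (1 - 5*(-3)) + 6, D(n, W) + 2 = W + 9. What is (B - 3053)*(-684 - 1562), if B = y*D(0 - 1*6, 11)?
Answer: 5967622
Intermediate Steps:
D(n, W) = 7 + W (D(n, W) = -2 + (W + 9) = -2 + (9 + W) = 7 + W)
y = 22 (y = (1 + 15) + 6 = 16 + 6 = 22)
B = 396 (B = 22*(7 + 11) = 22*18 = 396)
(B - 3053)*(-684 - 1562) = (396 - 3053)*(-684 - 1562) = -2657*(-2246) = 5967622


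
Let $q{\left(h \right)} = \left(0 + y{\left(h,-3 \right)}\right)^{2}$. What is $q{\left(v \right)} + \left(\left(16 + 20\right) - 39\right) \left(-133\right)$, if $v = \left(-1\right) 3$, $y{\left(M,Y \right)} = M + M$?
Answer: $435$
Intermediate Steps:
$y{\left(M,Y \right)} = 2 M$
$v = -3$
$q{\left(h \right)} = 4 h^{2}$ ($q{\left(h \right)} = \left(0 + 2 h\right)^{2} = \left(2 h\right)^{2} = 4 h^{2}$)
$q{\left(v \right)} + \left(\left(16 + 20\right) - 39\right) \left(-133\right) = 4 \left(-3\right)^{2} + \left(\left(16 + 20\right) - 39\right) \left(-133\right) = 4 \cdot 9 + \left(36 - 39\right) \left(-133\right) = 36 + \left(36 - 39\right) \left(-133\right) = 36 - -399 = 36 + 399 = 435$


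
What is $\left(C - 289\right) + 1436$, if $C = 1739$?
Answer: $2886$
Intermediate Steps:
$\left(C - 289\right) + 1436 = \left(1739 - 289\right) + 1436 = 1450 + 1436 = 2886$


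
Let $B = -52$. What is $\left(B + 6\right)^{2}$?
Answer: $2116$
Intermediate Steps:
$\left(B + 6\right)^{2} = \left(-52 + 6\right)^{2} = \left(-46\right)^{2} = 2116$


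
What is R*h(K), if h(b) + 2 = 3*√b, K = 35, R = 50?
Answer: -100 + 150*√35 ≈ 787.41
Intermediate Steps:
h(b) = -2 + 3*√b
R*h(K) = 50*(-2 + 3*√35) = -100 + 150*√35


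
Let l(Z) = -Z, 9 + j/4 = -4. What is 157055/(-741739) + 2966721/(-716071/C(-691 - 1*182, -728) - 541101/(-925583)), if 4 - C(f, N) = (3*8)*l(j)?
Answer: 2533644682452605484353/492111393247930343 ≈ 5148.5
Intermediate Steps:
j = -52 (j = -36 + 4*(-4) = -36 - 16 = -52)
C(f, N) = -1244 (C(f, N) = 4 - 3*8*(-1*(-52)) = 4 - 24*52 = 4 - 1*1248 = 4 - 1248 = -1244)
157055/(-741739) + 2966721/(-716071/C(-691 - 1*182, -728) - 541101/(-925583)) = 157055/(-741739) + 2966721/(-716071/(-1244) - 541101/(-925583)) = 157055*(-1/741739) + 2966721/(-716071*(-1/1244) - 541101*(-1/925583)) = -157055/741739 + 2966721/(716071/1244 + 541101/925583) = -157055/741739 + 2966721/(663456274037/1151425252) = -157055/741739 + 2966721*(1151425252/663456274037) = -157055/741739 + 3415957475038692/663456274037 = 2533644682452605484353/492111393247930343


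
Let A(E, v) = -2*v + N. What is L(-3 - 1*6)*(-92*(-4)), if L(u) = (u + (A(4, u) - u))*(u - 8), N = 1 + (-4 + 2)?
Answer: -106352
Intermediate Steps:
N = -1 (N = 1 - 2 = -1)
A(E, v) = -1 - 2*v (A(E, v) = -2*v - 1 = -1 - 2*v)
L(u) = (-1 - 2*u)*(-8 + u) (L(u) = (u + ((-1 - 2*u) - u))*(u - 8) = (u + (-1 - 3*u))*(-8 + u) = (-1 - 2*u)*(-8 + u))
L(-3 - 1*6)*(-92*(-4)) = (-(1 + 2*(-3 - 1*6))*(-8 + (-3 - 1*6)))*(-92*(-4)) = -(1 + 2*(-3 - 6))*(-8 + (-3 - 6))*368 = -(1 + 2*(-9))*(-8 - 9)*368 = -1*(1 - 18)*(-17)*368 = -1*(-17)*(-17)*368 = -289*368 = -106352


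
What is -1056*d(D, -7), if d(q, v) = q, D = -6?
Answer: 6336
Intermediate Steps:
-1056*d(D, -7) = -1056*(-6) = 6336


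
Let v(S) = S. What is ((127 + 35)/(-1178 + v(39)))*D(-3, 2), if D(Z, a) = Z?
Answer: 486/1139 ≈ 0.42669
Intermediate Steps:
((127 + 35)/(-1178 + v(39)))*D(-3, 2) = ((127 + 35)/(-1178 + 39))*(-3) = (162/(-1139))*(-3) = (162*(-1/1139))*(-3) = -162/1139*(-3) = 486/1139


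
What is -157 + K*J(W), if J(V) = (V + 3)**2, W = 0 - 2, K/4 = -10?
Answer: -197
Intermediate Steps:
K = -40 (K = 4*(-10) = -40)
W = -2
J(V) = (3 + V)**2
-157 + K*J(W) = -157 - 40*(3 - 2)**2 = -157 - 40*1**2 = -157 - 40*1 = -157 - 40 = -197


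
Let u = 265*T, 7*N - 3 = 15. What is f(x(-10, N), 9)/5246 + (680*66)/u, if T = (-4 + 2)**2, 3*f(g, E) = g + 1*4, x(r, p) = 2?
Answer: 5886065/139019 ≈ 42.340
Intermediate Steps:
N = 18/7 (N = 3/7 + (1/7)*15 = 3/7 + 15/7 = 18/7 ≈ 2.5714)
f(g, E) = 4/3 + g/3 (f(g, E) = (g + 1*4)/3 = (g + 4)/3 = (4 + g)/3 = 4/3 + g/3)
T = 4 (T = (-2)**2 = 4)
u = 1060 (u = 265*4 = 1060)
f(x(-10, N), 9)/5246 + (680*66)/u = (4/3 + (1/3)*2)/5246 + (680*66)/1060 = (4/3 + 2/3)*(1/5246) + 44880*(1/1060) = 2*(1/5246) + 2244/53 = 1/2623 + 2244/53 = 5886065/139019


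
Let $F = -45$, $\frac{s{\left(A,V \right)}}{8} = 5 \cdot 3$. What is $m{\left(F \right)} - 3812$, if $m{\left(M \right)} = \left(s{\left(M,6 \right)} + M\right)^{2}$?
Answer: $1813$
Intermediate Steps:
$s{\left(A,V \right)} = 120$ ($s{\left(A,V \right)} = 8 \cdot 5 \cdot 3 = 8 \cdot 15 = 120$)
$m{\left(M \right)} = \left(120 + M\right)^{2}$
$m{\left(F \right)} - 3812 = \left(120 - 45\right)^{2} - 3812 = 75^{2} - 3812 = 5625 - 3812 = 1813$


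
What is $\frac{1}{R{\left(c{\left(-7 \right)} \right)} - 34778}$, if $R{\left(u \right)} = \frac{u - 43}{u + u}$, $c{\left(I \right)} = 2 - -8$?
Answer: $- \frac{20}{695593} \approx -2.8752 \cdot 10^{-5}$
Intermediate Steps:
$c{\left(I \right)} = 10$ ($c{\left(I \right)} = 2 + 8 = 10$)
$R{\left(u \right)} = \frac{-43 + u}{2 u}$
$\frac{1}{R{\left(c{\left(-7 \right)} \right)} - 34778} = \frac{1}{\frac{-43 + 10}{2 \cdot 10} - 34778} = \frac{1}{\frac{1}{2} \cdot \frac{1}{10} \left(-33\right) - 34778} = \frac{1}{- \frac{33}{20} - 34778} = \frac{1}{- \frac{695593}{20}} = - \frac{20}{695593}$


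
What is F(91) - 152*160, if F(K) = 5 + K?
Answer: -24224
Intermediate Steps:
F(91) - 152*160 = (5 + 91) - 152*160 = 96 - 1*24320 = 96 - 24320 = -24224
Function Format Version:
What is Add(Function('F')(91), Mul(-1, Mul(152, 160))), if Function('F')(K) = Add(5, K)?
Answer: -24224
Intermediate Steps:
Add(Function('F')(91), Mul(-1, Mul(152, 160))) = Add(Add(5, 91), Mul(-1, Mul(152, 160))) = Add(96, Mul(-1, 24320)) = Add(96, -24320) = -24224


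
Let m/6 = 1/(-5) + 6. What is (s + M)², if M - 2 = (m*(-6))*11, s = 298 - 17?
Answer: 101384761/25 ≈ 4.0554e+6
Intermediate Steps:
m = 174/5 (m = 6*(1/(-5) + 6) = 6*(-⅕ + 6) = 6*(29/5) = 174/5 ≈ 34.800)
s = 281
M = -11474/5 (M = 2 + ((174/5)*(-6))*11 = 2 - 1044/5*11 = 2 - 11484/5 = -11474/5 ≈ -2294.8)
(s + M)² = (281 - 11474/5)² = (-10069/5)² = 101384761/25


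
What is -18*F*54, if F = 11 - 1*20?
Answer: 8748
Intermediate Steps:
F = -9 (F = 11 - 20 = -9)
-18*F*54 = -18*(-9)*54 = 162*54 = 8748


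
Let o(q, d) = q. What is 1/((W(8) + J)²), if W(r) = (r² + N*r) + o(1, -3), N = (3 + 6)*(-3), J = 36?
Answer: 1/13225 ≈ 7.5614e-5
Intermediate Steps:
N = -27 (N = 9*(-3) = -27)
W(r) = 1 + r² - 27*r (W(r) = (r² - 27*r) + 1 = 1 + r² - 27*r)
1/((W(8) + J)²) = 1/(((1 + 8² - 27*8) + 36)²) = 1/(((1 + 64 - 216) + 36)²) = 1/((-151 + 36)²) = 1/((-115)²) = 1/13225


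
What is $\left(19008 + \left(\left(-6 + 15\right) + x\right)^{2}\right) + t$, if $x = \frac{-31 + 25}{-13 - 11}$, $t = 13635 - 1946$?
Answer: $\frac{492521}{16} \approx 30783.0$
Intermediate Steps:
$t = 11689$
$x = \frac{1}{4}$ ($x = - \frac{6}{-24} = \left(-6\right) \left(- \frac{1}{24}\right) = \frac{1}{4} \approx 0.25$)
$\left(19008 + \left(\left(-6 + 15\right) + x\right)^{2}\right) + t = \left(19008 + \left(\left(-6 + 15\right) + \frac{1}{4}\right)^{2}\right) + 11689 = \left(19008 + \left(9 + \frac{1}{4}\right)^{2}\right) + 11689 = \left(19008 + \left(\frac{37}{4}\right)^{2}\right) + 11689 = \left(19008 + \frac{1369}{16}\right) + 11689 = \frac{305497}{16} + 11689 = \frac{492521}{16}$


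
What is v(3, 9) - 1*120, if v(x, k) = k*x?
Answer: -93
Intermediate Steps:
v(3, 9) - 1*120 = 9*3 - 1*120 = 27 - 120 = -93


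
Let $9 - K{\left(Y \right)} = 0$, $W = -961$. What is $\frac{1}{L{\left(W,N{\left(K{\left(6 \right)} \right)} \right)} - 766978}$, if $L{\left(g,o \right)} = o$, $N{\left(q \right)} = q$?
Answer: $- \frac{1}{766969} \approx -1.3038 \cdot 10^{-6}$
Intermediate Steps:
$K{\left(Y \right)} = 9$ ($K{\left(Y \right)} = 9 - 0 = 9 + 0 = 9$)
$\frac{1}{L{\left(W,N{\left(K{\left(6 \right)} \right)} \right)} - 766978} = \frac{1}{9 - 766978} = \frac{1}{-766969} = - \frac{1}{766969}$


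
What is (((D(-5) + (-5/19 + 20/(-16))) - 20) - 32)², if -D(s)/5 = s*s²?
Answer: 1886425489/5776 ≈ 3.2660e+5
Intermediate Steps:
D(s) = -5*s³ (D(s) = -5*s*s² = -5*s³)
(((D(-5) + (-5/19 + 20/(-16))) - 20) - 32)² = (((-5*(-5)³ + (-5/19 + 20/(-16))) - 20) - 32)² = (((-5*(-125) + (-5*1/19 + 20*(-1/16))) - 20) - 32)² = (((625 + (-5/19 - 5/4)) - 20) - 32)² = (((625 - 115/76) - 20) - 32)² = ((47385/76 - 20) - 32)² = (45865/76 - 32)² = (43433/76)² = 1886425489/5776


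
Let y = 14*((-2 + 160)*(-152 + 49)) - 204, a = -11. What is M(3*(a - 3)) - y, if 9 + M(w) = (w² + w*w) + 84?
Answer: 231643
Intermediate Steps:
M(w) = 75 + 2*w² (M(w) = -9 + ((w² + w*w) + 84) = -9 + ((w² + w²) + 84) = -9 + (2*w² + 84) = -9 + (84 + 2*w²) = 75 + 2*w²)
y = -228040 (y = 14*(158*(-103)) - 204 = 14*(-16274) - 204 = -227836 - 204 = -228040)
M(3*(a - 3)) - y = (75 + 2*(3*(-11 - 3))²) - 1*(-228040) = (75 + 2*(3*(-14))²) + 228040 = (75 + 2*(-42)²) + 228040 = (75 + 2*1764) + 228040 = (75 + 3528) + 228040 = 3603 + 228040 = 231643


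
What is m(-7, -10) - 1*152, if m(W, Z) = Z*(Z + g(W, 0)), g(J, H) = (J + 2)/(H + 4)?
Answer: -79/2 ≈ -39.500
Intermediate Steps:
g(J, H) = (2 + J)/(4 + H)
m(W, Z) = Z*(1/2 + Z + W/4) (m(W, Z) = Z*(Z + (2 + W)/(4 + 0)) = Z*(Z + (2 + W)/4) = Z*(Z + (1/2 + W/4)) = Z*(1/2 + Z + W/4))
m(-7, -10) - 1*152 = (1/4)*(-10)*(2 - 7 + 4*(-10)) - 1*152 = (1/4)*(-10)*(2 - 7 - 40) - 152 = (1/4)*(-10)*(-45) - 152 = 225/2 - 152 = -79/2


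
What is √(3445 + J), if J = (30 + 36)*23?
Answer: √4963 ≈ 70.449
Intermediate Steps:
J = 1518 (J = 66*23 = 1518)
√(3445 + J) = √(3445 + 1518) = √4963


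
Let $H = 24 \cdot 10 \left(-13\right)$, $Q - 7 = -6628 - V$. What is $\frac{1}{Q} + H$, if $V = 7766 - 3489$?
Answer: $- \frac{34001761}{10898} \approx -3120.0$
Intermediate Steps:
$V = 4277$ ($V = 7766 - 3489 = 4277$)
$Q = -10898$ ($Q = 7 - 10905 = -10898$)
$H = -3120$ ($H = 240 \left(-13\right) = -3120$)
$\frac{1}{Q} + H = \frac{1}{-10898} - 3120 = - \frac{1}{10898} - 3120 = - \frac{34001761}{10898}$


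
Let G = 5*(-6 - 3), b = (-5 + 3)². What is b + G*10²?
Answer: -4496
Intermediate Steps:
b = 4 (b = (-2)² = 4)
G = -45 (G = 5*(-9) = -45)
b + G*10² = 4 - 45*10² = 4 - 45*100 = 4 - 4500 = -4496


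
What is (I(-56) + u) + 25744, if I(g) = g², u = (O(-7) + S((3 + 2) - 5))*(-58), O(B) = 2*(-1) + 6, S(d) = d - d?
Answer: 28648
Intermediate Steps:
S(d) = 0
O(B) = 4 (O(B) = -2 + 6 = 4)
u = -232 (u = (4 + 0)*(-58) = 4*(-58) = -232)
(I(-56) + u) + 25744 = ((-56)² - 232) + 25744 = (3136 - 232) + 25744 = 2904 + 25744 = 28648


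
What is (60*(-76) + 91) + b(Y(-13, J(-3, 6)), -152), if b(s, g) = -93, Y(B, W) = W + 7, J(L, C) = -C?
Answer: -4562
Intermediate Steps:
Y(B, W) = 7 + W
(60*(-76) + 91) + b(Y(-13, J(-3, 6)), -152) = (60*(-76) + 91) - 93 = (-4560 + 91) - 93 = -4469 - 93 = -4562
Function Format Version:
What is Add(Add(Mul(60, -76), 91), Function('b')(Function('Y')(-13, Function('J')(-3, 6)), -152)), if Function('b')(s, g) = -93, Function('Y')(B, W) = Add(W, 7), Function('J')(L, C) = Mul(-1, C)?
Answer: -4562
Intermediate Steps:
Function('Y')(B, W) = Add(7, W)
Add(Add(Mul(60, -76), 91), Function('b')(Function('Y')(-13, Function('J')(-3, 6)), -152)) = Add(Add(Mul(60, -76), 91), -93) = Add(Add(-4560, 91), -93) = Add(-4469, -93) = -4562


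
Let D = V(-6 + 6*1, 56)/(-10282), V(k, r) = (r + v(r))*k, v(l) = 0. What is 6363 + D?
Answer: 6363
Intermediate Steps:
V(k, r) = k*r (V(k, r) = (r + 0)*k = r*k = k*r)
D = 0 (D = ((-6 + 6*1)*56)/(-10282) = ((-6 + 6)*56)*(-1/10282) = (0*56)*(-1/10282) = 0*(-1/10282) = 0)
6363 + D = 6363 + 0 = 6363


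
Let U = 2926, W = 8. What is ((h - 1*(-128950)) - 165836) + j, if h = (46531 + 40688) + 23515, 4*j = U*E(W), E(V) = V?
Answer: 79700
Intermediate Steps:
j = 5852 (j = (2926*8)/4 = (¼)*23408 = 5852)
h = 110734 (h = 87219 + 23515 = 110734)
((h - 1*(-128950)) - 165836) + j = ((110734 - 1*(-128950)) - 165836) + 5852 = ((110734 + 128950) - 165836) + 5852 = (239684 - 165836) + 5852 = 73848 + 5852 = 79700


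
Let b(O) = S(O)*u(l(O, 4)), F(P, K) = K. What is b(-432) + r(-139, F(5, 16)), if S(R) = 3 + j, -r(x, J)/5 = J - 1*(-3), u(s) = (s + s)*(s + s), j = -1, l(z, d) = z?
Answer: 1492897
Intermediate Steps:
u(s) = 4*s**2 (u(s) = (2*s)*(2*s) = 4*s**2)
r(x, J) = -15 - 5*J (r(x, J) = -5*(J - 1*(-3)) = -5*(J + 3) = -5*(3 + J) = -15 - 5*J)
S(R) = 2 (S(R) = 3 - 1 = 2)
b(O) = 8*O**2 (b(O) = 2*(4*O**2) = 8*O**2)
b(-432) + r(-139, F(5, 16)) = 8*(-432)**2 + (-15 - 5*16) = 8*186624 + (-15 - 80) = 1492992 - 95 = 1492897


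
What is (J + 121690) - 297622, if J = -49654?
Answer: -225586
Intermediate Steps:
(J + 121690) - 297622 = (-49654 + 121690) - 297622 = 72036 - 297622 = -225586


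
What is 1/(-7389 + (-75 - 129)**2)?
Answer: 1/34227 ≈ 2.9217e-5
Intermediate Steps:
1/(-7389 + (-75 - 129)**2) = 1/(-7389 + (-204)**2) = 1/(-7389 + 41616) = 1/34227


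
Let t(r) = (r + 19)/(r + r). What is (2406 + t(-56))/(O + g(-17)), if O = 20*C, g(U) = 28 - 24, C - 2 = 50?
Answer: 269509/116928 ≈ 2.3049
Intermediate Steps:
C = 52 (C = 2 + 50 = 52)
t(r) = (19 + r)/(2*r) (t(r) = (19 + r)/((2*r)) = (19 + r)*(1/(2*r)) = (19 + r)/(2*r))
g(U) = 4
O = 1040 (O = 20*52 = 1040)
(2406 + t(-56))/(O + g(-17)) = (2406 + (½)*(19 - 56)/(-56))/(1040 + 4) = (2406 + (½)*(-1/56)*(-37))/1044 = (2406 + 37/112)*(1/1044) = (269509/112)*(1/1044) = 269509/116928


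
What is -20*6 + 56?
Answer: -64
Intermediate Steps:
-20*6 + 56 = -120 + 56 = -64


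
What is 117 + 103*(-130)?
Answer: -13273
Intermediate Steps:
117 + 103*(-130) = 117 - 13390 = -13273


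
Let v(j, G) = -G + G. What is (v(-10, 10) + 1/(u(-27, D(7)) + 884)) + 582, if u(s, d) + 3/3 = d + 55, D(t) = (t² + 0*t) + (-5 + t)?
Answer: 575599/989 ≈ 582.00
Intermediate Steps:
D(t) = -5 + t + t² (D(t) = (t² + 0) + (-5 + t) = t² + (-5 + t) = -5 + t + t²)
u(s, d) = 54 + d (u(s, d) = -1 + (d + 55) = -1 + (55 + d) = 54 + d)
v(j, G) = 0
(v(-10, 10) + 1/(u(-27, D(7)) + 884)) + 582 = (0 + 1/((54 + (-5 + 7 + 7²)) + 884)) + 582 = (0 + 1/((54 + (-5 + 7 + 49)) + 884)) + 582 = (0 + 1/((54 + 51) + 884)) + 582 = (0 + 1/(105 + 884)) + 582 = (0 + 1/989) + 582 = 1/989 + 582 = 575599/989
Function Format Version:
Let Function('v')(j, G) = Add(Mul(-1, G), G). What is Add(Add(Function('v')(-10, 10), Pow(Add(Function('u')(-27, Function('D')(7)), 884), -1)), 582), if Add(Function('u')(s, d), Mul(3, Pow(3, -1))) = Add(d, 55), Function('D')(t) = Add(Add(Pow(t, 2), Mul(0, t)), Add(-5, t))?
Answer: Rational(575599, 989) ≈ 582.00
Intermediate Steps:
Function('D')(t) = Add(-5, t, Pow(t, 2)) (Function('D')(t) = Add(Add(Pow(t, 2), 0), Add(-5, t)) = Add(Pow(t, 2), Add(-5, t)) = Add(-5, t, Pow(t, 2)))
Function('u')(s, d) = Add(54, d) (Function('u')(s, d) = Add(-1, Add(d, 55)) = Add(-1, Add(55, d)) = Add(54, d))
Function('v')(j, G) = 0
Add(Add(Function('v')(-10, 10), Pow(Add(Function('u')(-27, Function('D')(7)), 884), -1)), 582) = Add(Add(0, Pow(Add(Add(54, Add(-5, 7, Pow(7, 2))), 884), -1)), 582) = Add(Add(0, Pow(Add(Add(54, Add(-5, 7, 49)), 884), -1)), 582) = Add(Add(0, Pow(Add(Add(54, 51), 884), -1)), 582) = Add(Add(0, Pow(Add(105, 884), -1)), 582) = Add(Add(0, Pow(989, -1)), 582) = Add(Add(0, Rational(1, 989)), 582) = Add(Rational(1, 989), 582) = Rational(575599, 989)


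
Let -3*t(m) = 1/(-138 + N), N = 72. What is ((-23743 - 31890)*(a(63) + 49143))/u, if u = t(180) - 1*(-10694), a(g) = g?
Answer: -542020524804/2117413 ≈ -2.5598e+5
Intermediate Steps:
t(m) = 1/198 (t(m) = -1/(3*(-138 + 72)) = -⅓/(-66) = -⅓*(-1/66) = 1/198)
u = 2117413/198 (u = 1/198 - 1*(-10694) = 1/198 + 10694 = 2117413/198 ≈ 10694.)
((-23743 - 31890)*(a(63) + 49143))/u = ((-23743 - 31890)*(63 + 49143))/(2117413/198) = -55633*49206*(198/2117413) = -2737477398*198/2117413 = -542020524804/2117413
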